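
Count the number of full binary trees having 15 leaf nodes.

Full binary trees with 15 leaves have 15−1 = 14 internal nodes, so there are C_14 of them.
C_14 = 2674440.

2674440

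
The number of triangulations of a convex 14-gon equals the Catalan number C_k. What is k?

Triangulations of a convex m-gon are counted by C_{m−2}; with m = 14 this is C_12.

12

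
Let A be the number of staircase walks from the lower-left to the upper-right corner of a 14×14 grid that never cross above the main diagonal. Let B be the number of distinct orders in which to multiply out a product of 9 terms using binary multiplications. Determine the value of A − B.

Sub-diagonal monotone paths from (0,0) to (14,14) biject with Dyck paths of semilength 14, giving C_14. So A = C_14 = 2674440.
Parenthesizations of m factors correspond to full binary trees with m leaves, counted by C_{m−1}; m = 9 gives C_8. So B = C_8 = 1430.
A − B = 2674440 − 1430 = 2673010.

2673010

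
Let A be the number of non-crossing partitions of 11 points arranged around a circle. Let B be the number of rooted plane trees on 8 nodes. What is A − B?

The non-crossing partitions of [11] form a lattice of size C_11. So A = C_11 = 58786.
Rooted ordered (plane) trees on m nodes have m−1 edges and are counted by C_{m−1}; m = 8 gives C_7. So B = C_7 = 429.
A − B = 58786 − 429 = 58357.

58357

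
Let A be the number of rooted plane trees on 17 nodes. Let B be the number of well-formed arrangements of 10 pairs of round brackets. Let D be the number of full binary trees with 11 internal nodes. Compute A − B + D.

A rooted plane tree on 17 nodes has 16 edges, and such trees are counted by C_16. So A = C_16 = 35357670.
With 10 pairs the number of balanced bracket strings is the Catalan number C_10. So B = C_10 = 16796.
The number of full binary trees on 11 internal nodes is the Catalan number C_11. So D = C_11 = 58786.
A − B + D = 35357670 − 16796 + 58786 = 35399660.

35399660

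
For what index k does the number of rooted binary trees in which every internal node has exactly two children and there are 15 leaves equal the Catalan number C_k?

14

Full binary trees with 15 leaves have 15−1 = 14 internal nodes, so there are C_14 of them.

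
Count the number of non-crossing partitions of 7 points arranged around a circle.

429

Non-crossing partitions of an n-element set are counted by C_n; here n = 7.
C_7 = 429.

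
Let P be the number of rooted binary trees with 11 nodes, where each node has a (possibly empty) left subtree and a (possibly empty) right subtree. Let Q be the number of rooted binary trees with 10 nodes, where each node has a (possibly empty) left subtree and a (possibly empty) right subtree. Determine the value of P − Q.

41990

There are C_n binary search tree shapes on n keys; with n = 11 that is C_11. So P = C_11 = 58786.
There are C_n binary search tree shapes on n keys; with n = 10 that is C_10. So Q = C_10 = 16796.
P − Q = 58786 − 16796 = 41990.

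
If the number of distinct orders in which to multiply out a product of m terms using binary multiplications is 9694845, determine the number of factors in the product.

16

Parenthesizations of m factors are counted by C_{m−1}. The Catalan number equal to 9694845 is C_15.
So the index is 15, and the number of factors is 15 + 1 = 16.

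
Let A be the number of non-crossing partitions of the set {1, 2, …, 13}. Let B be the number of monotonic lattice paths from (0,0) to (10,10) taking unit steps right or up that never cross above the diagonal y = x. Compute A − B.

The non-crossing partitions of [13] form a lattice of size C_13. So A = C_13 = 742900.
Sub-diagonal monotone paths from (0,0) to (10,10) biject with Dyck paths of semilength 10, giving C_10. So B = C_10 = 16796.
A − B = 742900 − 16796 = 726104.

726104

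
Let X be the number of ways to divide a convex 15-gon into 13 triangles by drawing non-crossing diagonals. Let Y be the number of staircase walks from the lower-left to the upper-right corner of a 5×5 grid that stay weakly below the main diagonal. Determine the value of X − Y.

A convex 15-gon is triangulated into 13 triangles, and the number of such triangulations is the Catalan number C_{15−2} = C_13. So X = C_13 = 742900.
Sub-diagonal monotone paths from (0,0) to (5,5) biject with Dyck paths of semilength 5, giving C_5. So Y = C_5 = 42.
X − Y = 742900 − 42 = 742858.

742858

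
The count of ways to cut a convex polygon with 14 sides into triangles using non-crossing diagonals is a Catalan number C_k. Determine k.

12

Triangulations of a convex m-gon are counted by C_{m−2}; with m = 14 this is C_12.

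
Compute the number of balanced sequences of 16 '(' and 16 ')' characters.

35357670

A balanced arrangement of 16 bracket pairs is a Dyck word of semilength 16, so the count is C_16.
C_16 = C(32,16)/17 = 601080390/17 = 35357670.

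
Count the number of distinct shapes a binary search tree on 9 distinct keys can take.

There are C_n binary search tree shapes on n keys; with n = 9 that is C_9.
C_9 = 4862.

4862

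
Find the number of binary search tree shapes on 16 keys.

35357670

There are C_n binary search tree shapes on n keys; with n = 16 that is C_16.
C_16 = 35357670.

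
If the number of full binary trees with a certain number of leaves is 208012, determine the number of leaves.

13

Full binary trees with L leaves are counted by C_{L−1}. Since C_12 = 208012, the index is 12.
So the index is 12, and the number of leaves is 12 + 1 = 13.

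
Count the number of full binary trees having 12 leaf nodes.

58786

Full binary trees with 12 leaves have 12−1 = 11 internal nodes, so there are C_11 of them.
C_11 = C_10 · 2(2·10+1)/(10+2) = 16796 · 42/12 = 58786.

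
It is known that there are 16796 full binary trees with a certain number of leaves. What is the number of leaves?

Full binary trees with L leaves are counted by C_{L−1}. Since C_10 = 16796, the index is 10.
So the index is 10, and the number of leaves is 10 + 1 = 11.

11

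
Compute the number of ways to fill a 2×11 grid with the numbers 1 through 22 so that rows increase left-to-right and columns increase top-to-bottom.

58786

By the hook-length formula (or a Dyck-path bijection), SYT of shape 2×11 number C_11.
C_11 = C_10 · 2(2·10+1)/(10+2) = 16796 · 42/12 = 58786.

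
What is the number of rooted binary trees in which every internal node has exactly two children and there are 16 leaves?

9694845

A full binary tree with L leaves has L−1 internal nodes and is counted by C_{L−1}; L = 16 gives C_15.
C_15 = 9694845.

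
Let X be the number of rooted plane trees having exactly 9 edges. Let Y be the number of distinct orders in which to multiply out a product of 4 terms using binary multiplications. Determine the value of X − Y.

4857

A rooted plane tree with 9 edges has 10 nodes, and the count is C_9. So X = C_9 = 4862.
Bracketing 4 factors into binary products is counted by C_{4−1} = C_3. So Y = C_3 = 5.
X − Y = 4862 − 5 = 4857.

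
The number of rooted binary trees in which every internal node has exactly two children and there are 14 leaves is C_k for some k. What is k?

Full binary trees with 14 leaves have 14−1 = 13 internal nodes, so there are C_13 of them.

13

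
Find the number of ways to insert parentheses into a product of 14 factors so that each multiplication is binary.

742900

Parenthesizations of m factors correspond to full binary trees with m leaves, counted by C_{m−1}; m = 14 gives C_13.
C_13 = 742900.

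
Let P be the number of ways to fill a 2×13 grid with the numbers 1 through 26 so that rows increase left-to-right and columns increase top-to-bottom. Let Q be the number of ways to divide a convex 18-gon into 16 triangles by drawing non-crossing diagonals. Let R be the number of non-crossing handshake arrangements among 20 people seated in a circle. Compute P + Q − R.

36083774

Standard Young tableaux of shape 2×n are counted by C_n; here n = 13. So P = C_13 = 742900.
The number of triangulations of an 18-gon is the Catalan number C_16 (index = sides − 2). So Q = C_16 = 35357670.
With 20 = 2·10 people, non-crossing handshake pairings are non-crossing perfect matchings on a circle, counted by C_10. So R = C_10 = 16796.
P + Q − R = 742900 + 35357670 − 16796 = 36083774.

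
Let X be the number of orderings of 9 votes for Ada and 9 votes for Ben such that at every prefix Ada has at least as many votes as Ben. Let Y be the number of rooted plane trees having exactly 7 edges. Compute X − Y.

4433

Reading a vote for the leader as '(' and for the other as ')' turns such a sequence into a balanced string of 9 pairs, so the count is C_9. So X = C_9 = 4862.
Rooted ordered trees with n edges are counted by C_n; here n = 7. So Y = C_7 = 429.
X − Y = 4862 − 429 = 4433.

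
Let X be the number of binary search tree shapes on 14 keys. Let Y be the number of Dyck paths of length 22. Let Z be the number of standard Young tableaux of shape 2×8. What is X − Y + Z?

Rooted binary trees with 14 nodes (each child slot possibly empty) number C_14. So X = C_14 = 2674440.
Dyck paths of semilength n (length 2n) are counted by C_n; here n = 11. So Y = C_11 = 58786.
By the hook-length formula (or a Dyck-path bijection), SYT of shape 2×8 number C_8. So Z = C_8 = 1430.
X − Y + Z = 2674440 − 58786 + 1430 = 2617084.

2617084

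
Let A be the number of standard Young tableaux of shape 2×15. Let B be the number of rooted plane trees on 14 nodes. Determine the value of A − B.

Standard Young tableaux of shape 2×n are counted by C_n; here n = 15. So A = C_15 = 9694845.
A rooted plane tree on 14 nodes has 13 edges, and such trees are counted by C_13. So B = C_13 = 742900.
A − B = 9694845 − 742900 = 8951945.

8951945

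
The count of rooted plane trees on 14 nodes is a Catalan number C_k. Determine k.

Rooted ordered (plane) trees on m nodes have m−1 edges and are counted by C_{m−1}; m = 14 gives C_13.

13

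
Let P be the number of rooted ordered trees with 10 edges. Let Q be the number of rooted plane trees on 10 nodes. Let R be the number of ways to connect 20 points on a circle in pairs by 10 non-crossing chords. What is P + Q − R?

4862

A rooted plane tree with 10 edges has 11 nodes, and the count is C_10. So P = C_10 = 16796.
Rooted ordered (plane) trees on m nodes have m−1 edges and are counted by C_{m−1}; m = 10 gives C_9. So Q = C_9 = 4862.
Pairing 20 circle points by 10 non-crossing chords gives C_10 matchings. So R = C_10 = 16796.
P + Q − R = 16796 + 4862 − 16796 = 4862.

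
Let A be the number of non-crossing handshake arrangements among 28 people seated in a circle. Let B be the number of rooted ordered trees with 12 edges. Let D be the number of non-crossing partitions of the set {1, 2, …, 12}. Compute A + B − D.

2674440

Non-crossing handshake pairings of 2n people are counted by C_n; 28 people gives n = 14. So A = C_14 = 2674440.
Rooted ordered trees with n edges are counted by C_n; here n = 12. So B = C_12 = 208012.
Non-crossing partitions of an n-element set are counted by C_n; here n = 12. So D = C_12 = 208012.
A + B − D = 2674440 + 208012 − 208012 = 2674440.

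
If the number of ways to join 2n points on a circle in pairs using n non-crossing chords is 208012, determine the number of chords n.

12

Non-crossing pairings of 2n points on a circle are counted by C_n. The Catalan number equal to 208012 is C_12.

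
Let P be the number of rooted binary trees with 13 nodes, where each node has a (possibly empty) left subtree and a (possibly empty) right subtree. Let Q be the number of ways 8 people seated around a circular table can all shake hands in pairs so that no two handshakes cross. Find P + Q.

There are C_n binary search tree shapes on n keys; with n = 13 that is C_13. So P = C_13 = 742900.
With 8 = 2·4 people, non-crossing handshake pairings are non-crossing perfect matchings on a circle, counted by C_4. So Q = C_4 = 14.
P + Q = 742900 + 14 = 742914.

742914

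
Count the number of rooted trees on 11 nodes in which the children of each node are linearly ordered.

16796

A rooted plane tree on 11 nodes has 10 edges, and such trees are counted by C_10.
C_10 = C(20,10)/11 = 184756/11 = 16796.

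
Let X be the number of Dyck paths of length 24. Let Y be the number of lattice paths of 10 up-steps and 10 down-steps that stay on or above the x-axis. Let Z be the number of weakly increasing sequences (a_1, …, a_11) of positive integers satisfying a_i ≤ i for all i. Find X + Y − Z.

166022

Paths of 12 up- and 12 down-steps that never dip below the axis are Dyck paths; their count is C_12. So X = C_12 = 208012.
A Dyck path with 10 up-steps and 10 down-steps has semilength 10, so there are C_10 of them. So Y = C_10 = 16796.
Such sub-staircase sequences of length n are counted by C_n; here n = 11. So Z = C_11 = 58786.
X + Y − Z = 208012 + 16796 − 58786 = 166022.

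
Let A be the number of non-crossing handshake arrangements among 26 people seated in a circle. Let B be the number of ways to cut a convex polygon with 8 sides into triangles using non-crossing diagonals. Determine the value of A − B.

742768

Non-crossing handshake pairings of 2n people are counted by C_n; 26 people gives n = 13. So A = C_13 = 742900.
A convex 8-gon is triangulated into 6 triangles, and the number of such triangulations is the Catalan number C_{8−2} = C_6. So B = C_6 = 132.
A − B = 742900 − 132 = 742768.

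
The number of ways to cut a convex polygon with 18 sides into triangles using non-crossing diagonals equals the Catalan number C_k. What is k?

16

Triangulations of a convex m-gon are counted by C_{m−2}; with m = 18 this is C_16.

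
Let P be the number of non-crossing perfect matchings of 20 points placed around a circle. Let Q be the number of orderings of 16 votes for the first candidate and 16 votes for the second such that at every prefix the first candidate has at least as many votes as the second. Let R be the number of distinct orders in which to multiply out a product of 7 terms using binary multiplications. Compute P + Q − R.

35374334

Non-crossing perfect matchings of 2n points on a circle are counted by C_n; with 20 points, n = 10. So P = C_10 = 16796.
Ballot sequences with n votes each where one side never trails are Dyck words, counted by C_n; here n = 16. So Q = C_16 = 35357670.
Ways to associate a product of 7 factors correspond to binary trees on 7 leaves, so the count is C_6. So R = C_6 = 132.
P + Q − R = 16796 + 35357670 − 132 = 35374334.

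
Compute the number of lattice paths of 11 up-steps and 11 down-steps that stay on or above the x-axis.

58786

A Dyck path with 11 up-steps and 11 down-steps has semilength 11, so there are C_11 of them.
C_11 = 58786.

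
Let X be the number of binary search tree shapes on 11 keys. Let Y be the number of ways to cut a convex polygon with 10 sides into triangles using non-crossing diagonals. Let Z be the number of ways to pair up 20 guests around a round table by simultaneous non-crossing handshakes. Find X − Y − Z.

Binary trees (left/right distinguished) on n nodes are counted by C_n; here n = 11. So X = C_11 = 58786.
Triangulations of a convex m-gon are counted by C_{m−2}; with m = 10 this is C_8. So Y = C_8 = 1430.
With 20 = 2·10 people, non-crossing handshake pairings are non-crossing perfect matchings on a circle, counted by C_10. So Z = C_10 = 16796.
X − Y − Z = 58786 − 1430 − 16796 = 40560.

40560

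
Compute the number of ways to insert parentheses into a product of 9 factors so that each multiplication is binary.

Ways to associate a product of 9 factors correspond to binary trees on 9 leaves, so the count is C_8.
C_8 = C_7 · 2(2·7+1)/(7+2) = 429 · 30/9 = 1430.

1430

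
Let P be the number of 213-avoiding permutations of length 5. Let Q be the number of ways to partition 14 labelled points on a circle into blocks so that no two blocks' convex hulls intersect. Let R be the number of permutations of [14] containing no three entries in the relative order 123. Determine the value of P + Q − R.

42

Permutations of [n] avoiding any single length-3 pattern are counted by C_n; here n = 5. So P = C_5 = 42.
The non-crossing partitions of [14] form a lattice of size C_14. So Q = C_14 = 2674440.
Permutations of [n] avoiding any single length-3 pattern are counted by C_n; here n = 14. So R = C_14 = 2674440.
P + Q − R = 42 + 2674440 − 2674440 = 42.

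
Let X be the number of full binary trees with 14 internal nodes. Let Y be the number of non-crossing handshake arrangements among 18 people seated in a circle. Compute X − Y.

2669578

The number of full binary trees on 14 internal nodes is the Catalan number C_14. So X = C_14 = 2674440.
Non-crossing handshake pairings of 2n people are counted by C_n; 18 people gives n = 9. So Y = C_9 = 4862.
X − Y = 2674440 − 4862 = 2669578.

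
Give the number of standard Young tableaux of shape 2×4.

Standard Young tableaux of shape 2×n are counted by C_n; here n = 4.
C_4 = C(8,4)/5 = 70/5 = 14.

14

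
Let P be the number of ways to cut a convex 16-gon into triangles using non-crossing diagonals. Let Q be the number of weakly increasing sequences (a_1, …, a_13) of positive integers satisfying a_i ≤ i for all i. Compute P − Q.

1931540

A convex 16-gon is triangulated into 14 triangles, and the number of such triangulations is the Catalan number C_{16−2} = C_14. So P = C_14 = 2674440.
Such sub-staircase sequences of length n are counted by C_n; here n = 13. So Q = C_13 = 742900.
P − Q = 2674440 − 742900 = 1931540.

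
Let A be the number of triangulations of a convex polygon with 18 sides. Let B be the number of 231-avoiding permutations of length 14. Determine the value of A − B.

32683230

A convex 18-gon is triangulated into 16 triangles, and the number of such triangulations is the Catalan number C_{18−2} = C_16. So A = C_16 = 35357670.
Permutations of [n] avoiding any single length-3 pattern are counted by C_n; here n = 14. So B = C_14 = 2674440.
A − B = 35357670 − 2674440 = 32683230.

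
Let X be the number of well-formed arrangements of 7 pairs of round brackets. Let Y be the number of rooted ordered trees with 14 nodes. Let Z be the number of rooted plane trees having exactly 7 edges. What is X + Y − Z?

With 7 pairs the number of balanced bracket strings is the Catalan number C_7. So X = C_7 = 429.
Rooted ordered (plane) trees on m nodes have m−1 edges and are counted by C_{m−1}; m = 14 gives C_13. So Y = C_13 = 742900.
A rooted plane tree with 7 edges has 8 nodes, and the count is C_7. So Z = C_7 = 429.
X + Y − Z = 429 + 742900 − 429 = 742900.

742900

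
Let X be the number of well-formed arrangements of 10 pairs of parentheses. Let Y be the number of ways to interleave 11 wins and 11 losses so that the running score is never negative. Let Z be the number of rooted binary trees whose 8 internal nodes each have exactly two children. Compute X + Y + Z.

With 10 pairs the number of balanced bracket strings is the Catalan number C_10. So X = C_10 = 16796.
Ballot sequences with n votes each where one side never trails are Dyck words, counted by C_n; here n = 11. So Y = C_11 = 58786.
Full binary trees with n internal nodes are counted by C_n; here n = 8. So Z = C_8 = 1430.
X + Y + Z = 16796 + 58786 + 1430 = 77012.

77012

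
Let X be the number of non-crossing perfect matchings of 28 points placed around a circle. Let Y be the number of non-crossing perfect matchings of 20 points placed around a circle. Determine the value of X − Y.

2657644

Pairing 28 circle points by 14 non-crossing chords gives C_14 matchings. So X = C_14 = 2674440.
Non-crossing perfect matchings of 2n points on a circle are counted by C_n; with 20 points, n = 10. So Y = C_10 = 16796.
X − Y = 2674440 − 16796 = 2657644.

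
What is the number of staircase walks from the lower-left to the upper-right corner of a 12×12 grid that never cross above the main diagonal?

Monotone paths in an n×n grid that stay weakly below the diagonal are counted by C_n; here n = 12.
C_12 = C(24,12)/13 = 2704156/13 = 208012.

208012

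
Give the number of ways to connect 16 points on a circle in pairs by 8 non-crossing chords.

1430

Pairing 16 circle points by 8 non-crossing chords gives C_8 matchings.
C_8 = C(16,8)/9 = 12870/9 = 1430.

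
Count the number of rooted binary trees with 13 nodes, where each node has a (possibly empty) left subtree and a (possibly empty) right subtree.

742900

Binary trees (left/right distinguished) on n nodes are counted by C_n; here n = 13.
C_13 = C_12 · 2(2·12+1)/(12+2) = 208012 · 50/14 = 742900.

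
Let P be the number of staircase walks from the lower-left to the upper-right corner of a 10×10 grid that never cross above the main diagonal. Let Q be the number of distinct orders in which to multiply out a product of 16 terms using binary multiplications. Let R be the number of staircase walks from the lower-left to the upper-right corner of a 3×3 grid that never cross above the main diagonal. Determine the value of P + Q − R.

9711636

Monotone paths in an n×n grid that stay weakly below the diagonal are counted by C_n; here n = 10. So P = C_10 = 16796.
Ways to associate a product of 16 factors correspond to binary trees on 16 leaves, so the count is C_15. So Q = C_15 = 9694845.
Monotone paths in an n×n grid that stay weakly below the diagonal are counted by C_n; here n = 3. So R = C_3 = 5.
P + Q − R = 16796 + 9694845 − 5 = 9711636.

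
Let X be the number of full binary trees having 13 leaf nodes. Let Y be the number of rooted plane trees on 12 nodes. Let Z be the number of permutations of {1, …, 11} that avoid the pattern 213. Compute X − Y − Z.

Full binary trees with 13 leaves have 13−1 = 12 internal nodes, so there are C_12 of them. So X = C_12 = 208012.
A rooted plane tree on 12 nodes has 11 edges, and such trees are counted by C_11. So Y = C_11 = 58786.
For any fixed pattern of length 3, the pattern-avoiding permutations of [11] number C_11. So Z = C_11 = 58786.
X − Y − Z = 208012 − 58786 − 58786 = 90440.

90440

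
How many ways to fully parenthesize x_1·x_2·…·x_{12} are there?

Parenthesizations of m factors correspond to full binary trees with m leaves, counted by C_{m−1}; m = 12 gives C_11.
C_11 = 58786.

58786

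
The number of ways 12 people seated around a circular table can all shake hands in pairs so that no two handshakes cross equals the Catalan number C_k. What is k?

6

Non-crossing handshake pairings of 2n people are counted by C_n; 12 people gives n = 6.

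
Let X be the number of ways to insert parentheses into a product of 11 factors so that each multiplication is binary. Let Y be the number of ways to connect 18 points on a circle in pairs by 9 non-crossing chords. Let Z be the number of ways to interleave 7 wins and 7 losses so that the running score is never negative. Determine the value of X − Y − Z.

Parenthesizations of m factors correspond to full binary trees with m leaves, counted by C_{m−1}; m = 11 gives C_10. So X = C_10 = 16796.
Pairing 18 circle points by 9 non-crossing chords gives C_9 matchings. So Y = C_9 = 4862.
Reading a vote for the leader as '(' and for the other as ')' turns such a sequence into a balanced string of 7 pairs, so the count is C_7. So Z = C_7 = 429.
X − Y − Z = 16796 − 4862 − 429 = 11505.

11505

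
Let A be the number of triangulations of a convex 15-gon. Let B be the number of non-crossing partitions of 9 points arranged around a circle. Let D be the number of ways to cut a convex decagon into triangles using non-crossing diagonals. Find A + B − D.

746332

Triangulations of a convex m-gon are counted by C_{m−2}; with m = 15 this is C_13. So A = C_13 = 742900.
The non-crossing partitions of [9] form a lattice of size C_9. So B = C_9 = 4862.
A convex 10-gon is triangulated into 8 triangles, and the number of such triangulations is the Catalan number C_{10−2} = C_8. So D = C_8 = 1430.
A + B − D = 742900 + 4862 − 1430 = 746332.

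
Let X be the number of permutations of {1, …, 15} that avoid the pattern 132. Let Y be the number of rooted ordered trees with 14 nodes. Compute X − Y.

Permutations of [n] avoiding any single length-3 pattern are counted by C_n; here n = 15. So X = C_15 = 9694845.
A rooted plane tree on 14 nodes has 13 edges, and such trees are counted by C_13. So Y = C_13 = 742900.
X − Y = 9694845 − 742900 = 8951945.

8951945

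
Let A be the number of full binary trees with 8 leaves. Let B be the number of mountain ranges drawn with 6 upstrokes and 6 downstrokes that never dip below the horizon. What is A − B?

A full binary tree with L leaves has L−1 internal nodes and is counted by C_{L−1}; L = 8 gives C_7. So A = C_7 = 429.
Dyck paths of semilength n (length 2n) are counted by C_n; here n = 6. So B = C_6 = 132.
A − B = 429 − 132 = 297.

297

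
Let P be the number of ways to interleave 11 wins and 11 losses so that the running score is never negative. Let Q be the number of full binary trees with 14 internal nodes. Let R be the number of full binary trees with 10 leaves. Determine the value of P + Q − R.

2728364

Ballot sequences with n votes each where one side never trails are Dyck words, counted by C_n; here n = 11. So P = C_11 = 58786.
The number of full binary trees on 14 internal nodes is the Catalan number C_14. So Q = C_14 = 2674440.
A full binary tree with L leaves has L−1 internal nodes and is counted by C_{L−1}; L = 10 gives C_9. So R = C_9 = 4862.
P + Q − R = 58786 + 2674440 − 4862 = 2728364.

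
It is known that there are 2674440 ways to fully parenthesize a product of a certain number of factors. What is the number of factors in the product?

15

Parenthesizations of m factors are counted by C_{m−1}. The Catalan number equal to 2674440 is C_14.
So the index is 14, and the number of factors is 14 + 1 = 15.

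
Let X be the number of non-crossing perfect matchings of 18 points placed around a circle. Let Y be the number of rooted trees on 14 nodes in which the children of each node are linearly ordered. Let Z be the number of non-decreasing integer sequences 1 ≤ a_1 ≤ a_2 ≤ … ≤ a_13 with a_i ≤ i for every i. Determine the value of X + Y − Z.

Pairing 18 circle points by 9 non-crossing chords gives C_9 matchings. So X = C_9 = 4862.
A rooted plane tree on 14 nodes has 13 edges, and such trees are counted by C_13. So Y = C_13 = 742900.
Weakly increasing sequences with a_i ≤ i biject with Dyck paths of semilength 13, so there are C_13. So Z = C_13 = 742900.
X + Y − Z = 4862 + 742900 − 742900 = 4862.

4862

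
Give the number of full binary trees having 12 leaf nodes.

A full binary tree with L leaves has L−1 internal nodes and is counted by C_{L−1}; L = 12 gives C_11.
C_11 = 58786.

58786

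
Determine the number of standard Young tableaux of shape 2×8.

1430

Standard Young tableaux of shape 2×n are counted by C_n; here n = 8.
C_8 = C_7 · 2(2·7+1)/(7+2) = 429 · 30/9 = 1430.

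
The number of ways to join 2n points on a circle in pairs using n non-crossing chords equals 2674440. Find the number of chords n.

Non-crossing pairings of 2n points on a circle are counted by C_n. Since C_14 = 2674440, the index is 14.

14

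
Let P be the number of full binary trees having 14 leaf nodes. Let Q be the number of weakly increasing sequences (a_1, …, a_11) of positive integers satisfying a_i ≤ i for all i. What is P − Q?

684114

A full binary tree with L leaves has L−1 internal nodes and is counted by C_{L−1}; L = 14 gives C_13. So P = C_13 = 742900.
Such sub-staircase sequences of length n are counted by C_n; here n = 11. So Q = C_11 = 58786.
P − Q = 742900 − 58786 = 684114.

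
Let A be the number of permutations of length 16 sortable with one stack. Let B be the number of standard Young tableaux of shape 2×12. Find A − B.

Stack-sortable permutations are exactly the 231-avoiding ones, counted by C_n; here n = 16. So A = C_16 = 35357670.
By the hook-length formula (or a Dyck-path bijection), SYT of shape 2×12 number C_12. So B = C_12 = 208012.
A − B = 35357670 − 208012 = 35149658.

35149658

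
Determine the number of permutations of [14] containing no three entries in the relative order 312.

For any fixed pattern of length 3, the pattern-avoiding permutations of [14] number C_14.
C_14 = 2674440.

2674440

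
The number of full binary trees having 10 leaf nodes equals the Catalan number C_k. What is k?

9

A full binary tree with L leaves has L−1 internal nodes and is counted by C_{L−1}; L = 10 gives C_9.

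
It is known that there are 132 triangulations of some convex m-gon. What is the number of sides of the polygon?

Triangulations of a convex m-gon are counted by C_{m−2}. Since C_6 = 132, the index is 6.
So m − 2 = 6, giving m = 8 sides.

8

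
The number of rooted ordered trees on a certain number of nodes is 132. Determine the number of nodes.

Rooted ordered trees on m nodes are counted by C_{m−1}. Since C_6 = 132, the index is 6.
So the index is 6, and the number of nodes is 6 + 1 = 7.

7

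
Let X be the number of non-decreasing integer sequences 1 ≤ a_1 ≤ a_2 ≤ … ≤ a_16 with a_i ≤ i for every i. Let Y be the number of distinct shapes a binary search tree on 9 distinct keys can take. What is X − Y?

Weakly increasing sequences with a_i ≤ i biject with Dyck paths of semilength 16, so there are C_16. So X = C_16 = 35357670.
Binary trees (left/right distinguished) on n nodes are counted by C_n; here n = 9. So Y = C_9 = 4862.
X − Y = 35357670 − 4862 = 35352808.

35352808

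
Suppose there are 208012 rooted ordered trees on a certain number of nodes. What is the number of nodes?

13

Rooted ordered trees on m nodes are counted by C_{m−1}. Since C_12 = 208012, the index is 12.
So the index is 12, and the number of nodes is 12 + 1 = 13.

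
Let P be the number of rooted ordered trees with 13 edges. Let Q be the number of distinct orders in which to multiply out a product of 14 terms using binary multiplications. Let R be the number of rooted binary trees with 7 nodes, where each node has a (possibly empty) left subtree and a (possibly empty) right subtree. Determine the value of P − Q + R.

429

Rooted ordered trees with n edges are counted by C_n; here n = 13. So P = C_13 = 742900.
Bracketing 14 factors into binary products is counted by C_{14−1} = C_13. So Q = C_13 = 742900.
There are C_n binary search tree shapes on n keys; with n = 7 that is C_7. So R = C_7 = 429.
P − Q + R = 742900 − 742900 + 429 = 429.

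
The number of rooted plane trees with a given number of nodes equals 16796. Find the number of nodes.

11

Rooted ordered trees on m nodes are counted by C_{m−1}. The Catalan number equal to 16796 is C_10.
So the index is 10, and the number of nodes is 10 + 1 = 11.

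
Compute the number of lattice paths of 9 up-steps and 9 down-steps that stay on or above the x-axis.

4862

A Dyck path with 9 up-steps and 9 down-steps has semilength 9, so there are C_9 of them.
C_9 = C(18,9)/10 = 48620/10 = 4862.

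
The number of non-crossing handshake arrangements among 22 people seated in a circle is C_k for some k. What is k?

With 22 = 2·11 people, non-crossing handshake pairings are non-crossing perfect matchings on a circle, counted by C_11.

11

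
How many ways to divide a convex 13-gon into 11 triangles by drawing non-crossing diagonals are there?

58786

A convex 13-gon is triangulated into 11 triangles, and the number of such triangulations is the Catalan number C_{13−2} = C_11.
C_11 = C_10 · 2(2·10+1)/(10+2) = 16796 · 42/12 = 58786.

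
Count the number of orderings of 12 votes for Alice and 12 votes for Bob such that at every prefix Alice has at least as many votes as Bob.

208012

Ballot sequences with n votes each where one side never trails are Dyck words, counted by C_n; here n = 12.
C_12 = C(24,12)/13 = 2704156/13 = 208012.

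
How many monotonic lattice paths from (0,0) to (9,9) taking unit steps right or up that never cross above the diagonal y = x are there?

Sub-diagonal monotone paths from (0,0) to (9,9) biject with Dyck paths of semilength 9, giving C_9.
C_9 = C(18,9)/10 = 48620/10 = 4862.

4862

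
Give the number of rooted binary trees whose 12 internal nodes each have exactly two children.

Full binary trees with n internal nodes are counted by C_n; here n = 12.
C_12 = 208012.

208012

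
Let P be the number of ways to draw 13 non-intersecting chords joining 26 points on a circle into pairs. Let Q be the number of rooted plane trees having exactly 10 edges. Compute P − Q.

Non-crossing perfect matchings of 2n points on a circle are counted by C_n; with 26 points, n = 13. So P = C_13 = 742900.
A rooted plane tree with 10 edges has 11 nodes, and the count is C_10. So Q = C_10 = 16796.
P − Q = 742900 − 16796 = 726104.

726104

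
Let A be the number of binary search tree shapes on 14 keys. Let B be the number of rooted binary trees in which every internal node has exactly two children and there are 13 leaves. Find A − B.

2466428

Rooted binary trees with 14 nodes (each child slot possibly empty) number C_14. So A = C_14 = 2674440.
A full binary tree with L leaves has L−1 internal nodes and is counted by C_{L−1}; L = 13 gives C_12. So B = C_12 = 208012.
A − B = 2674440 − 208012 = 2466428.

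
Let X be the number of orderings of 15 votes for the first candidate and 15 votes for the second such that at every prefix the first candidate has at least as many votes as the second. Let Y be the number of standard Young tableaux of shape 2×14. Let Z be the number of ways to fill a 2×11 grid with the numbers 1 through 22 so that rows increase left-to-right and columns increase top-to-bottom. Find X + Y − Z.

12310499

Ballot sequences with n votes each where one side never trails are Dyck words, counted by C_n; here n = 15. So X = C_15 = 9694845.
By the hook-length formula (or a Dyck-path bijection), SYT of shape 2×14 number C_14. So Y = C_14 = 2674440.
By the hook-length formula (or a Dyck-path bijection), SYT of shape 2×11 number C_11. So Z = C_11 = 58786.
X + Y − Z = 9694845 + 2674440 − 58786 = 12310499.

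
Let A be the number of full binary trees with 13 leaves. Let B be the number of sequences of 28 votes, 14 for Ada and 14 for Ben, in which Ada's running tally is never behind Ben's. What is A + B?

2882452

A full binary tree with L leaves has L−1 internal nodes and is counted by C_{L−1}; L = 13 gives C_12. So A = C_12 = 208012.
Reading a vote for the leader as '(' and for the other as ')' turns such a sequence into a balanced string of 14 pairs, so the count is C_14. So B = C_14 = 2674440.
A + B = 208012 + 2674440 = 2882452.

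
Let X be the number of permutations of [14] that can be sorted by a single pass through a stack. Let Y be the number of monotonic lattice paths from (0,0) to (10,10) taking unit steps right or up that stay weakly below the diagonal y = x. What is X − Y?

By Knuth's characterisation, the stack-sortable permutations of length 14 are the 231-avoiders, numbering C_14. So X = C_14 = 2674440.
Monotone paths in an n×n grid that stay weakly below the diagonal are counted by C_n; here n = 10. So Y = C_10 = 16796.
X − Y = 2674440 − 16796 = 2657644.

2657644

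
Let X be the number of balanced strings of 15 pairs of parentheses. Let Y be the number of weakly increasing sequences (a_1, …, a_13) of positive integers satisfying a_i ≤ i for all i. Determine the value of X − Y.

With 15 pairs the number of balanced bracket strings is the Catalan number C_15. So X = C_15 = 9694845.
Weakly increasing sequences with a_i ≤ i biject with Dyck paths of semilength 13, so there are C_13. So Y = C_13 = 742900.
X − Y = 9694845 − 742900 = 8951945.

8951945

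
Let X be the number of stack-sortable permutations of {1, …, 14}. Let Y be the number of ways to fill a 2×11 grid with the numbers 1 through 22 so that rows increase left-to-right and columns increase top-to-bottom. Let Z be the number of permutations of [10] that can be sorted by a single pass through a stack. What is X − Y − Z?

2598858

By Knuth's characterisation, the stack-sortable permutations of length 14 are the 231-avoiders, numbering C_14. So X = C_14 = 2674440.
By the hook-length formula (or a Dyck-path bijection), SYT of shape 2×11 number C_11. So Y = C_11 = 58786.
Stack-sortable permutations are exactly the 231-avoiding ones, counted by C_n; here n = 10. So Z = C_10 = 16796.
X − Y − Z = 2674440 − 58786 − 16796 = 2598858.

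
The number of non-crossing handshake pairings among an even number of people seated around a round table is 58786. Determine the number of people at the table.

22

Non-crossing handshake pairings of 2n people are counted by C_n. Since C_11 = 58786, the index is 11.
So n = 11, and there are 2n = 22 people.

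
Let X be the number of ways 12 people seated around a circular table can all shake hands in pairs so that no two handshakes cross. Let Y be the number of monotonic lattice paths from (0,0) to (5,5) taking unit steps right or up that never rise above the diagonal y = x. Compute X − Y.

Non-crossing handshake pairings of 2n people are counted by C_n; 12 people gives n = 6. So X = C_6 = 132.
Sub-diagonal monotone paths from (0,0) to (5,5) biject with Dyck paths of semilength 5, giving C_5. So Y = C_5 = 42.
X − Y = 132 − 42 = 90.

90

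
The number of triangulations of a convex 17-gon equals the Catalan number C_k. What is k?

Triangulations of a convex m-gon are counted by C_{m−2}; with m = 17 this is C_15.

15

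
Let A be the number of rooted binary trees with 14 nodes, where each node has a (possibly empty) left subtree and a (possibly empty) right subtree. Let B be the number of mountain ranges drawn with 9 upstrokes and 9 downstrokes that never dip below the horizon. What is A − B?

2669578

There are C_n binary search tree shapes on n keys; with n = 14 that is C_14. So A = C_14 = 2674440.
A Dyck path with 9 up-steps and 9 down-steps has semilength 9, so there are C_9 of them. So B = C_9 = 4862.
A − B = 2674440 − 4862 = 2669578.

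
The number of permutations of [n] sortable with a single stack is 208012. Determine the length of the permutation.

Stack-sortable permutations of [n] are counted by C_n, and C_12 = 208012.

12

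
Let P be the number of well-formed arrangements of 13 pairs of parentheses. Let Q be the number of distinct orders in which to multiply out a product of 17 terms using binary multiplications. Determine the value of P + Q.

With 13 pairs the number of balanced bracket strings is the Catalan number C_13. So P = C_13 = 742900.
Ways to associate a product of 17 factors correspond to binary trees on 17 leaves, so the count is C_16. So Q = C_16 = 35357670.
P + Q = 742900 + 35357670 = 36100570.

36100570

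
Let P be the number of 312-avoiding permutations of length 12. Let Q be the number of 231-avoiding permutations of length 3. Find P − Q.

For any fixed pattern of length 3, the pattern-avoiding permutations of [12] number C_12. So P = C_12 = 208012.
For any fixed pattern of length 3, the pattern-avoiding permutations of [3] number C_3. So Q = C_3 = 5.
P − Q = 208012 − 5 = 208007.

208007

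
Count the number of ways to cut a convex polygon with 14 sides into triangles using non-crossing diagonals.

The number of triangulations of a 14-gon is the Catalan number C_12 (index = sides − 2).
C_12 = C_11 · 2(2·11+1)/(11+2) = 58786 · 46/13 = 208012.

208012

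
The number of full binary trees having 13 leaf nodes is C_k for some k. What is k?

12

A full binary tree with L leaves has L−1 internal nodes and is counted by C_{L−1}; L = 13 gives C_12.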